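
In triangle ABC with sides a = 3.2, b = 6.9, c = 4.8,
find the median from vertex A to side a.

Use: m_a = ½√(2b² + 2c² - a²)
m_a = ½√(2·6.9² + 2·4.8² − 3.2²) = ½√(2·47.61 + 2·23.04 − 10.24) = ½√(95.22 + 46.08 − 10.24) = ½√131.06
√131.06 ≈ 11.4481, so m_a ≈ 5.72407

m_a = 5.724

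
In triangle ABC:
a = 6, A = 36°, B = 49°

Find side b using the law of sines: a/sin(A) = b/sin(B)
a/sin(A) = b/sin(B)  ⇒  b = a·sin(B)/sin(A) = 6·sin(49°)/sin(36°)
sin(49°) ≈ 0.75471, sin(36°) ≈ 0.587785
b ≈ 6·0.75471/0.587785 ≈ 4.52826/0.587785 ≈ 7.70393

b = 7.704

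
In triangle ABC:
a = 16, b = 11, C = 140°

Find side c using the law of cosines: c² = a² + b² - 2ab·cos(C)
c² = 16² + 11² − 2·16·11·cos(140°)
cos(140°) ≈ -0.766044
c² ≈ 256 + 121 − 352·(-0.766044) ≈ 377 + 269.648 ≈ 646.648
c ≈ √646.648 ≈ 25.4293

c = 25.43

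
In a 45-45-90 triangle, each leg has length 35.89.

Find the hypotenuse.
In a 45-45-90 triangle the sides are in ratio 1 : 1 : √2, so hypotenuse = leg·√2.
Hypotenuse = 35.89·√2 ≈ 35.89·1.41421 ≈ 50.7561

Hypotenuse = 35.89√2 = 50.76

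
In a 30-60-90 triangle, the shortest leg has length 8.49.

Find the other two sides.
In a 30-60-90 triangle the sides are in ratio 1 : √3 : 2 (short leg : long leg : hypotenuse).
Long leg = 8.49·√3 ≈ 8.49·1.73205 ≈ 14.7051
Hypotenuse = 2·8.49 = 16.98

Long leg = 8.49√3 = 14.71, Hypotenuse = 16.98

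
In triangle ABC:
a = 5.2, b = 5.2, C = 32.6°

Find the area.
Two sides and the included angle (SAS): A = ½·a·b·sin(C) = ½·5.2·5.2·sin(32.6°)
sin(32.6°) ≈ 0.538771
A ≈ ½·27.04·0.538771 = 13.52·0.538771 ≈ 7.28418

Area = 7.284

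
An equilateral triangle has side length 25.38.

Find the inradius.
r = Area/s with s the semi-perimeter.
Area = (√3/4)·25.38² = (√3/4)·644.1444 ≈ 0.433013·644.1444 ≈ 278.923
s = 3·25.38/2 = 38.07
r ≈ 278.923/38.07 ≈ 7.32657
(Equivalently r = side/(2√3) = 25.38/3.4641 ≈ 7.32657.)

r = 7.327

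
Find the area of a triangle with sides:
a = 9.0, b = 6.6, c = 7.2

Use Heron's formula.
s = (9.0 + 6.6 + 7.2)/2 = 22.8/2 = 11.4
s − a = 2.4, s − b = 4.8, s − c = 4.2
s(s−a)(s−b)(s−c) = 11.4·2.4·4.8·4.2 ≈ 551.578
Area = √551.578 ≈ 23.4857

Area = 23.49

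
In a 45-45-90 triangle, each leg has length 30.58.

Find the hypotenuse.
In a 45-45-90 triangle the sides are in ratio 1 : 1 : √2, so hypotenuse = leg·√2.
Hypotenuse = 30.58·√2 ≈ 30.58·1.41421 ≈ 43.2467

Hypotenuse = 30.58√2 = 43.25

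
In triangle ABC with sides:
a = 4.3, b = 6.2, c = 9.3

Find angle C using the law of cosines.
c² = a² + b² − 2ab·cos(C)  ⇒  cos(C) = (a² + b² − c²)/(2ab)
cos(C) = (4.3² + 6.2² − 9.3²)/(2·4.3·6.2) = (18.49 + 38.44 − 86.49)/53.32 = -29.56/53.32 ≈ -0.554389
C = arccos(-0.554389) ≈ 123.669°

C = 123.7°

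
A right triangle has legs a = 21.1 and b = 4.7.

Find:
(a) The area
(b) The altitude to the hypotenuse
(a) The legs are perpendicular, so Area = ½·a·b = ½·21.1·4.7 = ½·99.17 = 49.585
(b) Hypotenuse c = √(a² + b²) = √(445.21 + 22.09) = √467.3 ≈ 21.6171
    Area = ½·c·h_c  ⇒  h_c = 2·Area/c = 99.17/21.6171 ≈ 4.58757

Area = 49.585, h_c = 4.588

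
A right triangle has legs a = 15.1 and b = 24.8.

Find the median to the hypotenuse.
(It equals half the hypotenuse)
Hypotenuse c = √(a² + b²) = √(228.01 + 615.04) = √843.05 ≈ 29.0353
Median to hypotenuse = c/2 ≈ 29.0353/2 ≈ 14.5177

Median = 14.52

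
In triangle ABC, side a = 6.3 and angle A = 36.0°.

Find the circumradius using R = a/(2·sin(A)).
R = a/(2·sin(A)) = 6.3/(2·sin(36.0°))
sin(36.0°) ≈ 0.587785
R ≈ 6.3/(2·0.587785) = 6.3/1.17557 ≈ 5.3591

R = 5.359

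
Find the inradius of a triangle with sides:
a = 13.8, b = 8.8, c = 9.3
r = Area/s where s is the semi-perimeter.
s = (13.8 + 8.8 + 9.3)/2 = 31.9/2 = 15.95
Area = √(s(s−a)(s−b)(s−c)) = √(15.95·2.15·7.15·6.65) ≈ √1630.52 ≈ 40.3797
r ≈ 40.3797/15.95 ≈ 2.53164

r = 2.532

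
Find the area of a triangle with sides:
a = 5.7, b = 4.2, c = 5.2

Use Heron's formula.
s = (5.7 + 4.2 + 5.2)/2 = 15.1/2 = 7.55
s − a = 1.85, s − b = 3.35, s − c = 2.35
s(s−a)(s−b)(s−c) = 7.55·1.85·3.35·2.35 ≈ 109.959
Area = √109.959 ≈ 10.4861

Area = 10.49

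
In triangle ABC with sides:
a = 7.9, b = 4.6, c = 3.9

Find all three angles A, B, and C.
Law of cosines for each angle (a² = 62.41, b² = 21.16, c² = 15.21):
cos(A) = (b² + c² − a²)/(2bc) = (21.16 + 15.21 − 62.41)/(2·4.6·3.9) = -26.04/35.88 ≈ -0.725753  ⇒  A ≈ 136.531°
cos(B) = (a² + c² − b²)/(2ac) = (62.41 + 15.21 − 21.16)/(2·7.9·3.9) = 56.46/61.62 ≈ 0.916261  ⇒  B ≈ 23.6146°
cos(C) = (a² + b² − c²)/(2ab) = (62.41 + 21.16 − 15.21)/(2·7.9·4.6) = 68.36/72.68 ≈ 0.940561  ⇒  C ≈ 19.854°
Check: A + B + C ≈ 180°

A = 136.5°, B = 23.61°, C = 19.85°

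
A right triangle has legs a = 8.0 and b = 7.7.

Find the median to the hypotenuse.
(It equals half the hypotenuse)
Hypotenuse c = √(a² + b²) = √(64 + 59.29) = √123.29 ≈ 11.1036
Median to hypotenuse = c/2 ≈ 11.1036/2 ≈ 5.5518

Median = 5.552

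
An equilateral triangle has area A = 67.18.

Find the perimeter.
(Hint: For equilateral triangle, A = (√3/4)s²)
A = (√3/4)s²  ⇒  s² = 4A/√3 = 4·67.18/√3 = 268.72/1.73205 ≈ 155.146
s ≈ √155.146 ≈ 12.4557
Perimeter = 3s ≈ 3·12.4557 ≈ 37.3672

Perimeter = 37.37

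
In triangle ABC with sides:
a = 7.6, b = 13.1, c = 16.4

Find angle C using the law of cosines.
c² = a² + b² − 2ab·cos(C)  ⇒  cos(C) = (a² + b² − c²)/(2ab)
cos(C) = (7.6² + 13.1² − 16.4²)/(2·7.6·13.1) = (57.76 + 171.61 − 268.96)/199.12 = -39.59/199.12 ≈ -0.198825
C = arccos(-0.198825) ≈ 101.468°

C = 101.5°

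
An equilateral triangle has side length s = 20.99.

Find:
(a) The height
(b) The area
(a) The height splits the triangle into two 30-60-90 halves: h = s·√3/2 = 20.99·1.73205/2 ≈ 36.3557/2 ≈ 18.1779
(b) Area = (√3/4)·s² = (√3/4)·20.99² = (√3/4)·440.5801 ≈ 0.433013·440.5801 ≈ 190.777

Height = 18.18, Area = 190.8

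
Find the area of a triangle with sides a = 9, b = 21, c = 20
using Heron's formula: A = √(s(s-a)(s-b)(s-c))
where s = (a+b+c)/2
s = (9 + 21 + 20)/2 = 50/2 = 25
s − a = 16, s − b = 4, s − c = 5
s(s−a)(s−b)(s−c) = 25·16·4·5 = 8000
Area = √8000 ≈ 89.4427

s = 25.0, Area = 89.44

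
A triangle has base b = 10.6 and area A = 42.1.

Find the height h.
A = ½·b·h  ⇒  h = 2A/b = 2·42.1/10.6 = 84.2/10.6 ≈ 7.9434

h = 7.943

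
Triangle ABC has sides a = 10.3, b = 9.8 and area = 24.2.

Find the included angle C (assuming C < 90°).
Area = ½·a·b·sin(C)  ⇒  sin(C) = 2·Area/(a·b) = 2·24.2/(10.3·9.8) = 48.4/100.94 ≈ 0.479493
C = arcsin(0.479493) ≈ 28.6523° (taking the acute solution since C < 90°)

C = 28.65°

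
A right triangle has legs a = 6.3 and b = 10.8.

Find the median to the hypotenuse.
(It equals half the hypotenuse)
Hypotenuse c = √(a² + b²) = √(39.69 + 116.64) = √156.33 ≈ 12.5032
Median to hypotenuse = c/2 ≈ 12.5032/2 ≈ 6.2516

Median = 6.252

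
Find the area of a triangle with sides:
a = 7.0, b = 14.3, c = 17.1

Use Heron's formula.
s = (7.0 + 14.3 + 17.1)/2 = 38.4/2 = 19.2
s − a = 12.2, s − b = 4.9, s − c = 2.1
s(s−a)(s−b)(s−c) = 19.2·12.2·4.9·2.1 ≈ 2410.33
Area = √2410.33 ≈ 49.0951

Area = 49.1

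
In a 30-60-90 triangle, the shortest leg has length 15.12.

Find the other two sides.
In a 30-60-90 triangle the sides are in ratio 1 : √3 : 2 (short leg : long leg : hypotenuse).
Long leg = 15.12·√3 ≈ 15.12·1.73205 ≈ 26.1886
Hypotenuse = 2·15.12 = 30.24

Long leg = 15.12√3 = 26.19, Hypotenuse = 30.24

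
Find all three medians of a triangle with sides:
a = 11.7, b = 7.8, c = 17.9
Median formula: m_a = ½√(2b² + 2c² − a²) (and cyclically). a² = 136.89, b² = 60.84, c² = 320.41.
m_a = ½√(2·60.84 + 2·320.41 − 136.89) = ½√625.61 ≈ ½·25.0122 ≈ 12.5061
m_b = ½√(2·136.89 + 2·320.41 − 60.84) = ½√853.76 ≈ ½·29.2192 ≈ 14.6096
m_c = ½√(2·136.89 + 2·60.84 − 320.41) = ½√75.05 ≈ ½·8.66314 ≈ 4.33157

m_a = 12.51, m_b = 14.61, m_c = 4.332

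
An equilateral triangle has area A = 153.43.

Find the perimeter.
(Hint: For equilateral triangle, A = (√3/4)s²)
A = (√3/4)s²  ⇒  s² = 4A/√3 = 4·153.43/√3 = 613.72/1.73205 ≈ 354.331
s ≈ √354.331 ≈ 18.8237
Perimeter = 3s ≈ 3·18.8237 ≈ 56.4711

Perimeter = 56.47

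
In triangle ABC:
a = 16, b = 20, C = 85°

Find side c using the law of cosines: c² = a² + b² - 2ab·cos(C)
c² = 16² + 20² − 2·16·20·cos(85°)
cos(85°) ≈ 0.0871557
c² ≈ 256 + 400 − 640·(0.0871557) ≈ 656 − 55.7797 ≈ 600.22
c ≈ √600.22 ≈ 24.4994

c = 24.5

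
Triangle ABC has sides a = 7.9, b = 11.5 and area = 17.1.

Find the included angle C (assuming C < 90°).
Area = ½·a·b·sin(C)  ⇒  sin(C) = 2·Area/(a·b) = 2·17.1/(7.9·11.5) = 34.2/90.85 ≈ 0.376445
C = arcsin(0.376445) ≈ 22.1136° (taking the acute solution since C < 90°)

C = 22.11°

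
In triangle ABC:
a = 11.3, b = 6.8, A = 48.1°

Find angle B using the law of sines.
a/sin(A) = b/sin(B)  ⇒  sin(B) = b·sin(A)/a = 6.8·sin(48.1°)/11.3
sin(48.1°) ≈ 0.744312
sin(B) ≈ 6.8·0.744312/11.3 ≈ 5.06132/11.3 ≈ 0.447904
B = arcsin(0.447904) ≈ 26.6093°
(Since b ≤ a we need B ≤ A, so the obtuse alternative 180° − 26.6093° ≈ 153.391° is rejected.)

B = 26.61°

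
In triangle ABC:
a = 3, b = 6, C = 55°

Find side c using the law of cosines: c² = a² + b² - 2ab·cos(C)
c² = 3² + 6² − 2·3·6·cos(55°)
cos(55°) ≈ 0.573576
c² ≈ 9 + 36 − 36·(0.573576) ≈ 45 − 20.6488 ≈ 24.3512
c ≈ √24.3512 ≈ 4.9347

c = 4.935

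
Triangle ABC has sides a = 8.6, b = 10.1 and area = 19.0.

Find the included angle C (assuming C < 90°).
Area = ½·a·b·sin(C)  ⇒  sin(C) = 2·Area/(a·b) = 2·19.0/(8.6·10.1) = 38/86.86 ≈ 0.437486
C = arcsin(0.437486) ≈ 25.9436° (taking the acute solution since C < 90°)

C = 25.94°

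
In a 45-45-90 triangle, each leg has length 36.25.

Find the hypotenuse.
In a 45-45-90 triangle the sides are in ratio 1 : 1 : √2, so hypotenuse = leg·√2.
Hypotenuse = 36.25·√2 ≈ 36.25·1.41421 ≈ 51.2652

Hypotenuse = 36.25√2 = 51.27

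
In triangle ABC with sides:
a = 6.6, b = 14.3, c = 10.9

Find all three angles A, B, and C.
Law of cosines for each angle (a² = 43.56, b² = 204.49, c² = 118.81):
cos(A) = (b² + c² − a²)/(2bc) = (204.49 + 118.81 − 43.56)/(2·14.3·10.9) = 279.74/311.74 ≈ 0.89735  ⇒  A ≈ 26.1881°
cos(B) = (a² + c² − b²)/(2ac) = (43.56 + 118.81 − 204.49)/(2·6.6·10.9) = -42.12/143.88 ≈ -0.292744  ⇒  B ≈ 107.022°
cos(C) = (a² + b² − c²)/(2ab) = (43.56 + 204.49 − 118.81)/(2·6.6·14.3) = 129.24/188.76 ≈ 0.684679  ⇒  C ≈ 46.7896°
Check: A + B + C ≈ 180°

A = 26.19°, B = 107°, C = 46.79°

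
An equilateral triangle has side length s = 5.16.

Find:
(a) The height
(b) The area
(a) The height splits the triangle into two 30-60-90 halves: h = s·√3/2 = 5.16·1.73205/2 ≈ 8.93738/2 ≈ 4.46869
(b) Area = (√3/4)·s² = (√3/4)·5.16² = (√3/4)·26.6256 ≈ 0.433013·26.6256 ≈ 11.5292

Height = 4.469, Area = 11.53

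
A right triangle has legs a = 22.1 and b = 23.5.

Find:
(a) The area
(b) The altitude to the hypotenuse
(a) The legs are perpendicular, so Area = ½·a·b = ½·22.1·23.5 = ½·519.35 = 259.675
(b) Hypotenuse c = √(a² + b²) = √(488.41 + 552.25) = √1040.66 ≈ 32.2593
    Area = ½·c·h_c  ⇒  h_c = 2·Area/c = 519.35/32.2593 ≈ 16.0993

Area = 259.675, h_c = 16.1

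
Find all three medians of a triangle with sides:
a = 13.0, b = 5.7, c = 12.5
Median formula: m_a = ½√(2b² + 2c² − a²) (and cyclically). a² = 169, b² = 32.49, c² = 156.25.
m_a = ½√(2·32.49 + 2·156.25 − 169) = ½√208.48 ≈ ½·14.4388 ≈ 7.21942
m_b = ½√(2·169 + 2·156.25 − 32.49) = ½√618.01 ≈ ½·24.8598 ≈ 12.4299
m_c = ½√(2·169 + 2·32.49 − 156.25) = ½√246.73 ≈ ½·15.7076 ≈ 7.85382

m_a = 7.219, m_b = 12.43, m_c = 7.854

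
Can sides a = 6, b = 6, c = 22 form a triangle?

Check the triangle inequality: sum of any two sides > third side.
a + b vs c: 6 + 6 = 12 ≤ 22  ✗
a + c vs b: 6 + 22 = 28 > 6  ✓
b + c vs a: 6 + 22 = 28 > 6  ✓

No: 6 + 6 = 12 is not > 22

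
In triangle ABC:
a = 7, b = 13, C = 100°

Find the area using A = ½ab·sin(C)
A = ½·a·b·sin(C) = ½·7·13·sin(100°)
sin(100°) ≈ 0.984808
A ≈ ½·91·0.984808 = 45.5·0.984808 ≈ 44.8088

Area = 44.81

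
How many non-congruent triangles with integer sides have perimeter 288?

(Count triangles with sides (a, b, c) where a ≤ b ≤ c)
Let a ≤ b ≤ c with a + b + c = 288. The only binding inequality is a + b > c, i.e. 288 − c > c, so c < 288/2; and c ≥ 288/3 since c is the largest side.
So 96 ≤ c ≤ 143. For each c, b runs from ⌈(288 − c)/2⌉ up to c (then a = 288 − b − c satisfies 1 ≤ a ≤ b automatically), giving c − ⌈(288 − c)/2⌉ + 1 choices.
Summing over c: 1 + 2 + 4 + 5 + … + 70 + 71  (48 terms, c = 96, …, 143) = 1728
Check (closed form: nearest integer to p²/48 for even p, (p+3)²/48 for odd p): 288²/48 = 82944/48 ≈ 1728.00 → 1728

1728 triangles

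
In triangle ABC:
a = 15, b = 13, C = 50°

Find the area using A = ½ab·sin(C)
A = ½·a·b·sin(C) = ½·15·13·sin(50°)
sin(50°) ≈ 0.766044
A ≈ ½·195·0.766044 = 97.5·0.766044 ≈ 74.6893

Area = 74.69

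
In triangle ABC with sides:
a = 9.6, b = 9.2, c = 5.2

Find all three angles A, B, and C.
Law of cosines for each angle (a² = 92.16, b² = 84.64, c² = 27.04):
cos(A) = (b² + c² − a²)/(2bc) = (84.64 + 27.04 − 92.16)/(2·9.2·5.2) = 19.52/95.68 ≈ 0.204013  ⇒  A ≈ 78.2283°
cos(B) = (a² + c² − b²)/(2ac) = (92.16 + 27.04 − 84.64)/(2·9.6·5.2) = 34.56/99.84 ≈ 0.346154  ⇒  B ≈ 69.7478°
cos(C) = (a² + b² − c²)/(2ab) = (92.16 + 84.64 − 27.04)/(2·9.6·9.2) = 149.76/176.64 ≈ 0.847826  ⇒  C ≈ 32.024°
Check: A + B + C ≈ 180°

A = 78.23°, B = 69.75°, C = 32.02°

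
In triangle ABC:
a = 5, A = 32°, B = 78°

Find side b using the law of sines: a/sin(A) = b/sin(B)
a/sin(A) = b/sin(B)  ⇒  b = a·sin(B)/sin(A) = 5·sin(78°)/sin(32°)
sin(78°) ≈ 0.978148, sin(32°) ≈ 0.529919
b ≈ 5·0.978148/0.529919 ≈ 4.89074/0.529919 ≈ 9.22921

b = 9.229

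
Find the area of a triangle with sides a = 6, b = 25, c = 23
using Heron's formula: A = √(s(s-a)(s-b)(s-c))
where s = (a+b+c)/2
s = (6 + 25 + 23)/2 = 54/2 = 27
s − a = 21, s − b = 2, s − c = 4
s(s−a)(s−b)(s−c) = 27·21·2·4 = 4536
Area = √4536 ≈ 67.3498

s = 27.0, Area = 67.35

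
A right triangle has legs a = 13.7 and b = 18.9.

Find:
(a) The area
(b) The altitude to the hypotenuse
(a) The legs are perpendicular, so Area = ½·a·b = ½·13.7·18.9 = ½·258.93 = 129.465
(b) Hypotenuse c = √(a² + b²) = √(187.69 + 357.21) = √544.9 ≈ 23.3431
    Area = ½·c·h_c  ⇒  h_c = 2·Area/c = 258.93/23.3431 ≈ 11.0924

Area = 129.465, h_c = 11.09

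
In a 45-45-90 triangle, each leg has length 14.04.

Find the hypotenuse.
In a 45-45-90 triangle the sides are in ratio 1 : 1 : √2, so hypotenuse = leg·√2.
Hypotenuse = 14.04·√2 ≈ 14.04·1.41421 ≈ 19.8556

Hypotenuse = 14.04√2 = 19.86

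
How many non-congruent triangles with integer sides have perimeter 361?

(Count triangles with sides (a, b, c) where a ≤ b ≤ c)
Let a ≤ b ≤ c with a + b + c = 361. The only binding inequality is a + b > c, i.e. 361 − c > c, so c < 361/2; and c ≥ 361/3 since c is the largest side.
So 121 ≤ c ≤ 180. For each c, b runs from ⌈(361 − c)/2⌉ up to c (then a = 361 − b − c satisfies 1 ≤ a ≤ b automatically), giving c − ⌈(361 − c)/2⌉ + 1 choices.
Summing over c: 2 + 3 + 5 + 6 + … + 89 + 90  (60 terms, c = 121, …, 180) = 2760
Check (closed form: nearest integer to p²/48 for even p, (p+3)²/48 for odd p): (361+3)²/48 = 364²/48 = 132496/48 ≈ 2760.33 → 2760

2760 triangles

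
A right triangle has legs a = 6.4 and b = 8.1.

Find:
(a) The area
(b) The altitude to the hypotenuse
(a) The legs are perpendicular, so Area = ½·a·b = ½·6.4·8.1 = ½·51.84 = 25.92
(b) Hypotenuse c = √(a² + b²) = √(40.96 + 65.61) = √106.57 ≈ 10.3233
    Area = ½·c·h_c  ⇒  h_c = 2·Area/c = 51.84/10.3233 ≈ 5.02166

Area = 25.92, h_c = 5.022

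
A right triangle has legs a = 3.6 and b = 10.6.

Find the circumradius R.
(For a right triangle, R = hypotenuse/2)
Hypotenuse c = √(a² + b²) = √(12.96 + 112.36) = √125.32 ≈ 11.1946
R = c/2 ≈ 11.1946/2 ≈ 5.59732

R = 5.597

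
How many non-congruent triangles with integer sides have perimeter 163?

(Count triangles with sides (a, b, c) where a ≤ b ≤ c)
Let a ≤ b ≤ c with a + b + c = 163. The only binding inequality is a + b > c, i.e. 163 − c > c, so c < 163/2; and c ≥ 163/3 since c is the largest side.
So 55 ≤ c ≤ 81. For each c, b runs from ⌈(163 − c)/2⌉ up to c (then a = 163 − b − c satisfies 1 ≤ a ≤ b automatically), giving c − ⌈(163 − c)/2⌉ + 1 choices.
Summing over c: 2 + 3 + 5 + 6 + … + 39 + 41  (27 terms, c = 55, …, 81) = 574
Check (closed form: nearest integer to p²/48 for even p, (p+3)²/48 for odd p): (163+3)²/48 = 166²/48 = 27556/48 ≈ 574.08 → 574

574 triangles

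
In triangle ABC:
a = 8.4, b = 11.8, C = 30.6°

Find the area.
Two sides and the included angle (SAS): A = ½·a·b·sin(C) = ½·8.4·11.8·sin(30.6°)
sin(30.6°) ≈ 0.509041
A ≈ ½·99.12·0.509041 = 49.56·0.509041 ≈ 25.2281

Area = 25.23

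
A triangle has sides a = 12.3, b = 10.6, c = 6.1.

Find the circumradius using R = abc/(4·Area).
First find the area with Heron's formula.
s = (12.3 + 10.6 + 6.1)/2 = 14.5
Area = √(s(s−a)(s−b)(s−c)) = √(14.5·2.2·3.9·8.4) ≈ √1045.04 ≈ 32.3271
abc = 12.3·10.6·6.1 = 795.318
R = abc/(4·Area) ≈ 795.318/(4·32.3271) = 795.318/129.309 ≈ 6.15054

R = 6.151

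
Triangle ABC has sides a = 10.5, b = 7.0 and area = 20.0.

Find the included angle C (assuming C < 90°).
Area = ½·a·b·sin(C)  ⇒  sin(C) = 2·Area/(a·b) = 2·20.0/(10.5·7.0) = 40/73.5 ≈ 0.544218
C = arcsin(0.544218) ≈ 32.9712° (taking the acute solution since C < 90°)

C = 32.97°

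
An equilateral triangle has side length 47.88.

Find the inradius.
r = Area/s with s the semi-perimeter.
Area = (√3/4)·47.88² = (√3/4)·2292.4944 ≈ 0.433013·2292.4944 ≈ 992.679
s = 3·47.88/2 = 71.82
r ≈ 992.679/71.82 ≈ 13.8218
(Equivalently r = side/(2√3) = 47.88/3.4641 ≈ 13.8218.)

r = 13.82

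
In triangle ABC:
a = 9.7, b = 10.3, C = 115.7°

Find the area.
Two sides and the included angle (SAS): A = ½·a·b·sin(C) = ½·9.7·10.3·sin(115.7°)
sin(115.7°) ≈ 0.901077
A ≈ ½·99.91·0.901077 = 49.955·0.901077 ≈ 45.0133

Area = 45.01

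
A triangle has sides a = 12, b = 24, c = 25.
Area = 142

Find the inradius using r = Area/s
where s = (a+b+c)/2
s = (12 + 24 + 25)/2 = 61/2 = 30.5
r = Area/s = 142/30.5 ≈ 4.65574

r = 4.656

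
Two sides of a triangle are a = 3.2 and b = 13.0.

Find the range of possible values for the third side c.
Triangle inequality: |a − b| < c < a + b
|a − b| = |3.2 − 13.0| = 9.8
a + b = 3.2 + 13.0 = 16.2

9.8 < c < 16.2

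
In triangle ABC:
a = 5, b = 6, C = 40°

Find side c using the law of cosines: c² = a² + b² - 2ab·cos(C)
c² = 5² + 6² − 2·5·6·cos(40°)
cos(40°) ≈ 0.766044
c² ≈ 25 + 36 − 60·(0.766044) ≈ 61 − 45.9627 ≈ 15.0373
c ≈ √15.0373 ≈ 3.8778

c = 3.878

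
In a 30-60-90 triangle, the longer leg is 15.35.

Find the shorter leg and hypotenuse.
In a 30-60-90 triangle the sides are in ratio 1 : √3 : 2, so short leg = long leg/√3 and hypotenuse = 2·(short leg).
Short leg = 15.35/√3 ≈ 15.35/1.73205 ≈ 8.86233
Hypotenuse = 2·8.86233 ≈ 17.7247

Short leg = 8.862, Hypotenuse = 17.72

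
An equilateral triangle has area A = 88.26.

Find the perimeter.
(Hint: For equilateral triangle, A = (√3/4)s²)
A = (√3/4)s²  ⇒  s² = 4A/√3 = 4·88.26/√3 = 353.04/1.73205 ≈ 203.828
s ≈ √203.828 ≈ 14.2768
Perimeter = 3s ≈ 3·14.2768 ≈ 42.8305

Perimeter = 42.83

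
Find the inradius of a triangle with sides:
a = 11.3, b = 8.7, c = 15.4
r = Area/s where s is the semi-perimeter.
s = (11.3 + 8.7 + 15.4)/2 = 35.4/2 = 17.7
Area = √(s(s−a)(s−b)(s−c)) = √(17.7·6.4·9·2.3) ≈ √2344.9 ≈ 48.4241
r ≈ 48.4241/17.7 ≈ 2.73583

r = 2.736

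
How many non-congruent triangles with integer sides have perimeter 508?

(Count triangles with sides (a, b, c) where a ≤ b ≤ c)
Let a ≤ b ≤ c with a + b + c = 508. The only binding inequality is a + b > c, i.e. 508 − c > c, so c < 508/2; and c ≥ 508/3 since c is the largest side.
So 170 ≤ c ≤ 253. For each c, b runs from ⌈(508 − c)/2⌉ up to c (then a = 508 − b − c satisfies 1 ≤ a ≤ b automatically), giving c − ⌈(508 − c)/2⌉ + 1 choices.
Summing over c: 2 + 3 + 5 + 6 + … + 125 + 126  (84 terms, c = 170, …, 253) = 5376
Check (closed form: nearest integer to p²/48 for even p, (p+3)²/48 for odd p): 508²/48 = 258064/48 ≈ 5376.33 → 5376

5376 triangles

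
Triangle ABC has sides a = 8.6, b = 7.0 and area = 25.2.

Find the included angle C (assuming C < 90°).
Area = ½·a·b·sin(C)  ⇒  sin(C) = 2·Area/(a·b) = 2·25.2/(8.6·7.0) = 50.4/60.2 ≈ 0.837209
C = arcsin(0.837209) ≈ 56.8466° (taking the acute solution since C < 90°)

C = 56.85°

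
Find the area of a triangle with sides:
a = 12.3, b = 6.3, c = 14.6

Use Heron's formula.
s = (12.3 + 6.3 + 14.6)/2 = 33.2/2 = 16.6
s − a = 4.3, s − b = 10.3, s − c = 2
s(s−a)(s−b)(s−c) = 16.6·4.3·10.3·2 ≈ 1470.43
Area = √1470.43 ≈ 38.3462

Area = 38.35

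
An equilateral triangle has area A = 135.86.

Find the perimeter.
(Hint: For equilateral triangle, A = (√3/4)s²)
A = (√3/4)s²  ⇒  s² = 4A/√3 = 4·135.86/√3 = 543.44/1.73205 ≈ 313.755
s ≈ √313.755 ≈ 17.7131
Perimeter = 3s ≈ 3·17.7131 ≈ 53.1394

Perimeter = 53.14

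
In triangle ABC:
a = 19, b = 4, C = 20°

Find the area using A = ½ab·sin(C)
A = ½·a·b·sin(C) = ½·19·4·sin(20°)
sin(20°) ≈ 0.34202
A ≈ ½·76·0.34202 = 38·0.34202 ≈ 12.9968

Area = 13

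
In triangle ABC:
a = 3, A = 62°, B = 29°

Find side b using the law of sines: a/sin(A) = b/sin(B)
a/sin(A) = b/sin(B)  ⇒  b = a·sin(B)/sin(A) = 3·sin(29°)/sin(62°)
sin(29°) ≈ 0.48481, sin(62°) ≈ 0.882948
b ≈ 3·0.48481/0.882948 ≈ 1.45443/0.882948 ≈ 1.64724

b = 1.647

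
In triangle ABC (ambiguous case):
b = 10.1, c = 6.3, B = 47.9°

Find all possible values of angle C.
b/sin(B) = c/sin(C)  ⇒  sin(C) = c·sin(B)/b = 6.3·sin(47.9°)/10.1
sin(47.9°) ≈ 0.741976
sin(C) ≈ 6.3·0.741976/10.1 ≈ 4.67445/10.1 ≈ 0.462817
Candidate 1: C₁ = arcsin(0.462817) ≈ 27.569°  →  A = 180° − 47.9° − 27.569° ≈ 104.531° > 0, valid
Candidate 2: C₂ = 180° − C₁ ≈ 152.431°  →  A = 180° − 47.9° − 152.431° ≈ -20.331° ≤ 0, not a valid triangle

C = 27.57° (one solution)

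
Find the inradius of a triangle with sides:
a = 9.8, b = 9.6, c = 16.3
r = Area/s where s is the semi-perimeter.
s = (9.8 + 9.6 + 16.3)/2 = 35.7/2 = 17.85
Area = √(s(s−a)(s−b)(s−c)) = √(17.85·8.05·8.25·1.55) ≈ √1837.47 ≈ 42.8657
r ≈ 42.8657/17.85 ≈ 2.40144

r = 2.401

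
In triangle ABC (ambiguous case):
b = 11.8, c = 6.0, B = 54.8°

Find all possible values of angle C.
b/sin(B) = c/sin(C)  ⇒  sin(C) = c·sin(B)/b = 6.0·sin(54.8°)/11.8
sin(54.8°) ≈ 0.817145
sin(C) ≈ 6.0·0.817145/11.8 ≈ 4.90287/11.8 ≈ 0.415497
Candidate 1: C₁ = arcsin(0.415497) ≈ 24.5506°  →  A = 180° − 54.8° − 24.5506° ≈ 100.649° > 0, valid
Candidate 2: C₂ = 180° − C₁ ≈ 155.449°  →  A = 180° − 54.8° − 155.449° ≈ -30.2494° ≤ 0, not a valid triangle

C = 24.55° (one solution)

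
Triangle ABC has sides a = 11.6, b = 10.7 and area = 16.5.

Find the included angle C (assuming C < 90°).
Area = ½·a·b·sin(C)  ⇒  sin(C) = 2·Area/(a·b) = 2·16.5/(11.6·10.7) = 33/124.12 ≈ 0.265872
C = arcsin(0.265872) ≈ 15.4188° (taking the acute solution since C < 90°)

C = 15.42°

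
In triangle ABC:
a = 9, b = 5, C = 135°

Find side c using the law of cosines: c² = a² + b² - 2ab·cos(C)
c² = 9² + 5² − 2·9·5·cos(135°)
cos(135°) ≈ -0.707107
c² ≈ 81 + 25 − 90·(-0.707107) ≈ 106 + 63.6396 ≈ 169.64
c ≈ √169.64 ≈ 13.0246

c = 13.02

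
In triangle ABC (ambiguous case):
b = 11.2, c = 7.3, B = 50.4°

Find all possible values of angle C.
b/sin(B) = c/sin(C)  ⇒  sin(C) = c·sin(B)/b = 7.3·sin(50.4°)/11.2
sin(50.4°) ≈ 0.770513
sin(C) ≈ 7.3·0.770513/11.2 ≈ 5.62475/11.2 ≈ 0.50221
Candidate 1: C₁ = arcsin(0.50221) ≈ 30.1463°  →  A = 180° − 50.4° − 30.1463° ≈ 99.4537° > 0, valid
Candidate 2: C₂ = 180° − C₁ ≈ 149.854°  →  A = 180° − 50.4° − 149.854° ≈ -20.2537° ≤ 0, not a valid triangle

C = 30.15° (one solution)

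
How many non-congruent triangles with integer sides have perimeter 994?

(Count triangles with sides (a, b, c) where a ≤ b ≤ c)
Let a ≤ b ≤ c with a + b + c = 994. The only binding inequality is a + b > c, i.e. 994 − c > c, so c < 994/2; and c ≥ 994/3 since c is the largest side.
So 332 ≤ c ≤ 496. For each c, b runs from ⌈(994 − c)/2⌉ up to c (then a = 994 − b − c satisfies 1 ≤ a ≤ b automatically), giving c − ⌈(994 − c)/2⌉ + 1 choices.
Summing over c: 2 + 3 + 5 + 6 + … + 246 + 248  (165 terms, c = 332, …, 496) = 20584
Check (closed form: nearest integer to p²/48 for even p, (p+3)²/48 for odd p): 994²/48 = 988036/48 ≈ 20584.08 → 20584

20584 triangles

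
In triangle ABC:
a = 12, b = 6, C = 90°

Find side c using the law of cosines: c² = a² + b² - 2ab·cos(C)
c² = 12² + 6² − 2·12·6·cos(90°)
cos(90°) ≈ 0
c² ≈ 144 + 36 − 144·(0) ≈ 180 − 0 ≈ 180
c ≈ √180 ≈ 13.4164

c = 13.42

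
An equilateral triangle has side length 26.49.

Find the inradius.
r = Area/s with s the semi-perimeter.
Area = (√3/4)·26.49² = (√3/4)·701.7201 ≈ 0.433013·701.7201 ≈ 303.854
s = 3·26.49/2 = 39.735
r ≈ 303.854/39.735 ≈ 7.647
(Equivalently r = side/(2√3) = 26.49/3.4641 ≈ 7.647.)

r = 7.647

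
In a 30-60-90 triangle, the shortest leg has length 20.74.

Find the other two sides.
In a 30-60-90 triangle the sides are in ratio 1 : √3 : 2 (short leg : long leg : hypotenuse).
Long leg = 20.74·√3 ≈ 20.74·1.73205 ≈ 35.9227
Hypotenuse = 2·20.74 = 41.48

Long leg = 20.74√3 = 35.92, Hypotenuse = 41.48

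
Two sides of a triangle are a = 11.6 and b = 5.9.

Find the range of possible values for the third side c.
Triangle inequality: |a − b| < c < a + b
|a − b| = |11.6 − 5.9| = 5.7
a + b = 11.6 + 5.9 = 17.5

5.7 < c < 17.5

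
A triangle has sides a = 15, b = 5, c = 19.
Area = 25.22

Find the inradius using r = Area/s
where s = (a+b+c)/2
s = (15 + 5 + 19)/2 = 39/2 = 19.5
r = Area/s = 25.22/19.5 ≈ 1.29333

r = 1.293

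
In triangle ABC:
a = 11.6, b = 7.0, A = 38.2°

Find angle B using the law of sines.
a/sin(A) = b/sin(B)  ⇒  sin(B) = b·sin(A)/a = 7.0·sin(38.2°)/11.6
sin(38.2°) ≈ 0.618408
sin(B) ≈ 7.0·0.618408/11.6 ≈ 4.32886/11.6 ≈ 0.373177
B = arcsin(0.373177) ≈ 21.9117°
(Since b ≤ a we need B ≤ A, so the obtuse alternative 180° − 21.9117° ≈ 158.088° is rejected.)

B = 21.91°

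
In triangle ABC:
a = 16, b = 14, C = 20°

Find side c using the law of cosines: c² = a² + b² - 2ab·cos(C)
c² = 16² + 14² − 2·16·14·cos(20°)
cos(20°) ≈ 0.939693
c² ≈ 256 + 196 − 448·(0.939693) ≈ 452 − 420.982 ≈ 31.0177
c ≈ √31.0177 ≈ 5.56935

c = 5.569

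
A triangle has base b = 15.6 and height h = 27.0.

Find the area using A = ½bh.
A = ½·b·h = ½·15.6·27.0 = ½·421.2 = 210.6

Area = 210.6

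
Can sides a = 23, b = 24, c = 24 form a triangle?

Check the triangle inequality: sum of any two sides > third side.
a + b vs c: 23 + 24 = 47 > 24  ✓
a + c vs b: 23 + 24 = 47 > 24  ✓
b + c vs a: 24 + 24 = 48 > 23  ✓

Yes, triangle inequality satisfied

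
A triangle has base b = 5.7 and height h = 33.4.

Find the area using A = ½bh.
A = ½·b·h = ½·5.7·33.4 = ½·190.38 = 95.19

Area = 95.19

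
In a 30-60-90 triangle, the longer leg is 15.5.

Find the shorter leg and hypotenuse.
In a 30-60-90 triangle the sides are in ratio 1 : √3 : 2, so short leg = long leg/√3 and hypotenuse = 2·(short leg).
Short leg = 15.5/√3 ≈ 15.5/1.73205 ≈ 8.94893
Hypotenuse = 2·8.94893 ≈ 17.8979

Short leg = 8.949, Hypotenuse = 17.9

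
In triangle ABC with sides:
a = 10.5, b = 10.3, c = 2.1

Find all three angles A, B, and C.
Law of cosines for each angle (a² = 110.25, b² = 106.09, c² = 4.41):
cos(A) = (b² + c² − a²)/(2bc) = (106.09 + 4.41 − 110.25)/(2·10.3·2.1) = 0.25/43.26 ≈ 0.00577901  ⇒  A ≈ 89.6689°
cos(B) = (a² + c² − b²)/(2ac) = (110.25 + 4.41 − 106.09)/(2·10.5·2.1) = 8.57/44.1 ≈ 0.194331  ⇒  B ≈ 78.7944°
cos(C) = (a² + b² − c²)/(2ab) = (110.25 + 106.09 − 4.41)/(2·10.5·10.3) = 211.93/216.3 ≈ 0.979797  ⇒  C ≈ 11.5368°
Check: A + B + C ≈ 180°

A = 89.67°, B = 78.79°, C = 11.54°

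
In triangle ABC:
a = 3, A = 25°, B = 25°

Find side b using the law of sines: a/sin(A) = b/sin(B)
a/sin(A) = b/sin(B)  ⇒  b = a·sin(B)/sin(A) = 3·sin(25°)/sin(25°)
sin(25°) ≈ 0.422618, sin(25°) ≈ 0.422618
b ≈ 3·0.422618/0.422618 ≈ 1.26785/0.422618 ≈ 3

b = 3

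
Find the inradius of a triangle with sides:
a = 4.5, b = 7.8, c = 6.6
r = Area/s where s is the semi-perimeter.
s = (4.5 + 7.8 + 6.6)/2 = 18.9/2 = 9.45
Area = √(s(s−a)(s−b)(s−c)) = √(9.45·4.95·1.65·2.85) ≈ √219.971 ≈ 14.8314
r ≈ 14.8314/9.45 ≈ 1.56946

r = 1.569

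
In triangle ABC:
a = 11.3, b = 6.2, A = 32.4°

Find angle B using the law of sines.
a/sin(A) = b/sin(B)  ⇒  sin(B) = b·sin(A)/a = 6.2·sin(32.4°)/11.3
sin(32.4°) ≈ 0.535827
sin(B) ≈ 6.2·0.535827/11.3 ≈ 3.32213/11.3 ≈ 0.293993
B = arcsin(0.293993) ≈ 17.0972°
(Since b ≤ a we need B ≤ A, so the obtuse alternative 180° − 17.0972° ≈ 162.903° is rejected.)

B = 17.1°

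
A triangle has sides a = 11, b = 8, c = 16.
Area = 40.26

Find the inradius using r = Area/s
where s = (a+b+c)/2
s = (11 + 8 + 16)/2 = 35/2 = 17.5
r = Area/s = 40.26/17.5 ≈ 2.30057

r = 2.301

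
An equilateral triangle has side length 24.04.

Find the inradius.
r = Area/s with s the semi-perimeter.
Area = (√3/4)·24.04² = (√3/4)·577.9216 ≈ 0.433013·577.9216 ≈ 250.247
s = 3·24.04/2 = 36.06
r ≈ 250.247/36.06 ≈ 6.93975
(Equivalently r = side/(2√3) = 24.04/3.4641 ≈ 6.93975.)

r = 6.94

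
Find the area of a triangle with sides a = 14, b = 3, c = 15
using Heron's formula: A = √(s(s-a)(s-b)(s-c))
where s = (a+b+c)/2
s = (14 + 3 + 15)/2 = 32/2 = 16
s − a = 2, s − b = 13, s − c = 1
s(s−a)(s−b)(s−c) = 16·2·13·1 = 416
Area = √416 ≈ 20.3961

s = 16.0, Area = 20.4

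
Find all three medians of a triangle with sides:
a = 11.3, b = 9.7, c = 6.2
Median formula: m_a = ½√(2b² + 2c² − a²) (and cyclically). a² = 127.69, b² = 94.09, c² = 38.44.
m_a = ½√(2·94.09 + 2·38.44 − 127.69) = ½√137.37 ≈ ½·11.7205 ≈ 5.86025
m_b = ½√(2·127.69 + 2·38.44 − 94.09) = ½√238.17 ≈ ½·15.4328 ≈ 7.71638
m_c = ½√(2·127.69 + 2·94.09 − 38.44) = ½√405.12 ≈ ½·20.1276 ≈ 10.0638

m_a = 5.86, m_b = 7.716, m_c = 10.06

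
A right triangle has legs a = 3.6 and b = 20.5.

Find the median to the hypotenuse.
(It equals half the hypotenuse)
Hypotenuse c = √(a² + b²) = √(12.96 + 420.25) = √433.21 ≈ 20.8137
Median to hypotenuse = c/2 ≈ 20.8137/2 ≈ 10.4068

Median = 10.41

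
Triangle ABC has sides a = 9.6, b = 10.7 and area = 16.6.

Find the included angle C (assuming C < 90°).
Area = ½·a·b·sin(C)  ⇒  sin(C) = 2·Area/(a·b) = 2·16.6/(9.6·10.7) = 33.2/102.72 ≈ 0.323209
C = arcsin(0.323209) ≈ 18.8571° (taking the acute solution since C < 90°)

C = 18.86°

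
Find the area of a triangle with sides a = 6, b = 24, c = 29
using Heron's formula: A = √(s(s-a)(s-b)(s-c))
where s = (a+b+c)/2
s = (6 + 24 + 29)/2 = 59/2 = 29.5
s − a = 23.5, s − b = 5.5, s − c = 0.5
s(s−a)(s−b)(s−c) = 29.5·23.5·5.5·0.5 = 1906.4375
Area = √1906.4375 ≈ 43.6628

s = 29.5, Area = 43.66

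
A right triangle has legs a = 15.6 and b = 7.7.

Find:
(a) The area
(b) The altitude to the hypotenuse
(a) The legs are perpendicular, so Area = ½·a·b = ½·15.6·7.7 = ½·120.12 = 60.06
(b) Hypotenuse c = √(a² + b²) = √(243.36 + 59.29) = √302.65 ≈ 17.3968
    Area = ½·c·h_c  ⇒  h_c = 2·Area/c = 120.12/17.3968 ≈ 6.9047

Area = 60.06, h_c = 6.905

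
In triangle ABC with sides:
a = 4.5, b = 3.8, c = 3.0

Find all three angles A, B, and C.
Law of cosines for each angle (a² = 20.25, b² = 14.44, c² = 9):
cos(A) = (b² + c² − a²)/(2bc) = (14.44 + 9 − 20.25)/(2·3.8·3.0) = 3.19/22.8 ≈ 0.139912  ⇒  A ≈ 81.9572°
cos(B) = (a² + c² − b²)/(2ac) = (20.25 + 9 − 14.44)/(2·4.5·3.0) = 14.81/27 ≈ 0.548519  ⇒  B ≈ 56.7346°
cos(C) = (a² + b² − c²)/(2ab) = (20.25 + 14.44 − 9)/(2·4.5·3.8) = 25.69/34.2 ≈ 0.75117  ⇒  C ≈ 41.3082°
Check: A + B + C ≈ 180°

A = 81.96°, B = 56.73°, C = 41.31°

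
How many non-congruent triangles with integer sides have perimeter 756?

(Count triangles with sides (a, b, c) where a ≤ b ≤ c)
Let a ≤ b ≤ c with a + b + c = 756. The only binding inequality is a + b > c, i.e. 756 − c > c, so c < 756/2; and c ≥ 756/3 since c is the largest side.
So 252 ≤ c ≤ 377. For each c, b runs from ⌈(756 − c)/2⌉ up to c (then a = 756 − b − c satisfies 1 ≤ a ≤ b automatically), giving c − ⌈(756 − c)/2⌉ + 1 choices.
Summing over c: 1 + 2 + 4 + 5 + … + 187 + 188  (126 terms, c = 252, …, 377) = 11907
Check (closed form: nearest integer to p²/48 for even p, (p+3)²/48 for odd p): 756²/48 = 571536/48 ≈ 11907.00 → 11907

11907 triangles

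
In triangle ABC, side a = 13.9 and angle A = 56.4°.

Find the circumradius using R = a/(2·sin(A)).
R = a/(2·sin(A)) = 13.9/(2·sin(56.4°))
sin(56.4°) ≈ 0.832921
R ≈ 13.9/(2·0.832921) = 13.9/1.66584 ≈ 8.34413

R = 8.344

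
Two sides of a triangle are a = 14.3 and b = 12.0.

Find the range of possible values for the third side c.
Triangle inequality: |a − b| < c < a + b
|a − b| = |14.3 − 12.0| = 2.3
a + b = 14.3 + 12.0 = 26.3

2.3 < c < 26.3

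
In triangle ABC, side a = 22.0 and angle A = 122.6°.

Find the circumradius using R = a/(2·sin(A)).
R = a/(2·sin(A)) = 22.0/(2·sin(122.6°))
sin(122.6°) ≈ 0.842452
R ≈ 22.0/(2·0.842452) = 22.0/1.6849 ≈ 13.0571

R = 13.06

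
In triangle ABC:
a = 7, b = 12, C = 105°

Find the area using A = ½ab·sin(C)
A = ½·a·b·sin(C) = ½·7·12·sin(105°)
sin(105°) ≈ 0.965926
A ≈ ½·84·0.965926 = 42·0.965926 ≈ 40.5689

Area = 40.57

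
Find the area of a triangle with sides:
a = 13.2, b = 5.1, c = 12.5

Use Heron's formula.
s = (13.2 + 5.1 + 12.5)/2 = 30.8/2 = 15.4
s − a = 2.2, s − b = 10.3, s − c = 2.9
s(s−a)(s−b)(s−c) = 15.4·2.2·10.3·2.9 ≈ 1012
Area = √1012 ≈ 31.8119

Area = 31.81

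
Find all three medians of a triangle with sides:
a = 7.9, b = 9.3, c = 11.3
Median formula: m_a = ½√(2b² + 2c² − a²) (and cyclically). a² = 62.41, b² = 86.49, c² = 127.69.
m_a = ½√(2·86.49 + 2·127.69 − 62.41) = ½√365.95 ≈ ½·19.1298 ≈ 9.56491
m_b = ½√(2·62.41 + 2·127.69 − 86.49) = ½√293.71 ≈ ½·17.138 ≈ 8.56898
m_c = ½√(2·62.41 + 2·86.49 − 127.69) = ½√170.11 ≈ ½·13.0426 ≈ 6.52131

m_a = 9.565, m_b = 8.569, m_c = 6.521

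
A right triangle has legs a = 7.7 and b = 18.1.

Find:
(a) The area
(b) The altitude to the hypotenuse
(a) The legs are perpendicular, so Area = ½·a·b = ½·7.7·18.1 = ½·139.37 = 69.685
(b) Hypotenuse c = √(a² + b²) = √(59.29 + 327.61) = √386.9 ≈ 19.6698
    Area = ½·c·h_c  ⇒  h_c = 2·Area/c = 139.37/19.6698 ≈ 7.08549

Area = 69.685, h_c = 7.085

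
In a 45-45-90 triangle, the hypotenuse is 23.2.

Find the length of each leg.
In a 45-45-90 triangle hypotenuse = leg·√2, so leg = hypotenuse/√2.
Leg = 23.2/√2 ≈ 23.2/1.41421 ≈ 16.4049

Each leg = 16.4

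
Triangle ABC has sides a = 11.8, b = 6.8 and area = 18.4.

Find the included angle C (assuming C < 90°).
Area = ½·a·b·sin(C)  ⇒  sin(C) = 2·Area/(a·b) = 2·18.4/(11.8·6.8) = 36.8/80.24 ≈ 0.458624
C = arcsin(0.458624) ≈ 27.2984° (taking the acute solution since C < 90°)

C = 27.3°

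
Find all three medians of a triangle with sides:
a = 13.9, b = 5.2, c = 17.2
Median formula: m_a = ½√(2b² + 2c² − a²) (and cyclically). a² = 193.21, b² = 27.04, c² = 295.84.
m_a = ½√(2·27.04 + 2·295.84 − 193.21) = ½√452.55 ≈ ½·21.2732 ≈ 10.6366
m_b = ½√(2·193.21 + 2·295.84 − 27.04) = ½√951.06 ≈ ½·30.8393 ≈ 15.4196
m_c = ½√(2·193.21 + 2·27.04 − 295.84) = ½√144.66 ≈ ½·12.0275 ≈ 6.01373

m_a = 10.64, m_b = 15.42, m_c = 6.014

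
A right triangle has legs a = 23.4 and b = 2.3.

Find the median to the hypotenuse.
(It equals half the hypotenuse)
Hypotenuse c = √(a² + b²) = √(547.56 + 5.29) = √552.85 ≈ 23.5128
Median to hypotenuse = c/2 ≈ 23.5128/2 ≈ 11.7564

Median = 11.76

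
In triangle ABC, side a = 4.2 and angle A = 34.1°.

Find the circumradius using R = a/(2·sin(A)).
R = a/(2·sin(A)) = 4.2/(2·sin(34.1°))
sin(34.1°) ≈ 0.560639
R ≈ 4.2/(2·0.560639) = 4.2/1.12128 ≈ 3.74573

R = 3.746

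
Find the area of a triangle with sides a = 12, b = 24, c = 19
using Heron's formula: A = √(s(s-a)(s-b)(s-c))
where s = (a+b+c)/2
s = (12 + 24 + 19)/2 = 55/2 = 27.5
s − a = 15.5, s − b = 3.5, s − c = 8.5
s(s−a)(s−b)(s−c) = 27.5·15.5·3.5·8.5 = 12680.9375
Area = √12680.9375 ≈ 112.61

s = 27.5, Area = 112.6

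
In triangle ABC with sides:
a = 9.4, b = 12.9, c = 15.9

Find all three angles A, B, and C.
Law of cosines for each angle (a² = 88.36, b² = 166.41, c² = 252.81):
cos(A) = (b² + c² − a²)/(2bc) = (166.41 + 252.81 − 88.36)/(2·12.9·15.9) = 330.86/410.22 ≈ 0.806543  ⇒  A ≈ 36.2405°
cos(B) = (a² + c² − b²)/(2ac) = (88.36 + 252.81 − 166.41)/(2·9.4·15.9) = 174.76/298.92 ≈ 0.584638  ⇒  B ≈ 54.2226°
cos(C) = (a² + b² − c²)/(2ab) = (88.36 + 166.41 − 252.81)/(2·9.4·12.9) = 1.96/242.52 ≈ 0.00808181  ⇒  C ≈ 89.5369°
Check: A + B + C ≈ 180°

A = 36.24°, B = 54.22°, C = 89.54°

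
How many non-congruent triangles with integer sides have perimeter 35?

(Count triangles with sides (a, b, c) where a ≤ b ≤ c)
Let a ≤ b ≤ c with a + b + c = 35. The only binding inequality is a + b > c, i.e. 35 − c > c, so c < 35/2; and c ≥ 35/3 since c is the largest side.
So 12 ≤ c ≤ 17. For each c, b runs from ⌈(35 − c)/2⌉ up to c (then a = 35 − b − c satisfies 1 ≤ a ≤ b automatically), giving c − ⌈(35 − c)/2⌉ + 1 choices.
Summing over c: 1 + 3 + 4 + 6 + 7 + 9 = 30
Check (closed form: nearest integer to p²/48 for even p, (p+3)²/48 for odd p): (35+3)²/48 = 38²/48 = 1444/48 ≈ 30.08 → 30

30 triangles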